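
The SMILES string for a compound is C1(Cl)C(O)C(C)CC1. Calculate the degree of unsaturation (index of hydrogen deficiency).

1

Atom tally by fragment:
  cyclopentane ring core → C:5 H:10
  (− 3 ring H displaced by substituents)
  + Cl → Cl:1
  + OH → O:1 H:1
  + CH3 → C:1 H:3
Element totals:
  C: 6
  H: 11
  Cl: 1
  O: 1
Molecular formula: C6H11ClO.
DoU = (2C + 2 + N − H − X) / 2 = (2·6 + 2 + 0 − 11 − 1) / 2 = 1.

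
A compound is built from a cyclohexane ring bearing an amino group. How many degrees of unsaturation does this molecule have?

Atom tally by fragment:
  cyclohexane ring core → C:6 H:12
  (− 1 ring H displaced by substituents)
  + NH2 → N:1 H:2
Element totals:
  C: 6
  H: 13
  N: 1
Molecular formula: C6H13N.
DoU = (2C + 2 + N − H − X) / 2 = (2·6 + 2 + 1 − 13 − 0) / 2 = 1.

1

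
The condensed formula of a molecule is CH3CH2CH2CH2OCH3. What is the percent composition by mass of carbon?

68.13%

Element totals:
  C: 5
  H: 12
  O: 1
Molecular formula: C5H12O.
Molar mass = 88.150 g/mol.
Mass from C: 5 × 12.011 = 60.055 g/mol.
%C = 60.055 / 88.150 × 100 = 68.13%.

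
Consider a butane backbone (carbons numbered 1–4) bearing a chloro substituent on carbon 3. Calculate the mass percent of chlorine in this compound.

38.30%

Atom tally by fragment:
  CH3 → C:1 H:3
  CH2 → C:1 H:2
  CH(Cl) → C:1 H:1 Cl:1
  CH3 → C:1 H:3
Element totals:
  C: 4
  H: 9
  Cl: 1
Molecular formula: C4H9Cl.
Molar mass = 92.566 g/mol.
Mass from Cl: 1 × 35.45 = 35.450 g/mol.
%Cl = 35.450 / 92.566 × 100 = 38.30%.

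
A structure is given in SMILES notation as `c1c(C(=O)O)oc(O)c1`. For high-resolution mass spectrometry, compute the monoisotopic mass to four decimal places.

Atom tally by fragment:
  furan ring core → C:4 H:4 O:1
  (− 2 ring H displaced by substituents)
  + COOH → C:1 H:1 O:2
  + OH → O:1 H:1
Element totals:
  C: 5
  H: 4
  O: 4
Molecular formula: C5H4O4.
  M = 5(12.0) + 4(1.007825) + 4(15.994915)
    = 60.000000 + 4.031300 + 63.979660 = 128.010960

128.0110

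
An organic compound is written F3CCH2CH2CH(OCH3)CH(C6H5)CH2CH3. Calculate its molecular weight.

260.30 g/mol

Element totals:
  C: 14
  H: 19
  F: 3
  O: 1
Molecular formula: C14H19F3O.
  M = 14(12.011) + 19(1.008) + 3(18.998) + 15.999
    = 168.154 + 19.152 + 56.994 + 15.999 = 260.299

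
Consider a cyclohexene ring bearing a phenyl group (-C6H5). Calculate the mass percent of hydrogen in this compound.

Atom tally by fragment:
  cyclohexene ring core → C:6 H:10
  (− 1 ring H displaced by substituents)
  + C6H5 → C:6 H:5
Element totals:
  C: 12
  H: 14
Molecular formula: C12H14.
Molar mass = 158.244 g/mol.
Mass from H: 14 × 1.008 = 14.112 g/mol.
%H = 14.112 / 158.244 × 100 = 8.92%.

8.92%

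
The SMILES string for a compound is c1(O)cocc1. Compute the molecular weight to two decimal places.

Atom tally by fragment:
  furan ring core → C:4 H:4 O:1
  (− 1 ring H displaced by substituents)
  + OH → O:1 H:1
Element totals:
  C: 4
  H: 4
  O: 2
Molecular formula: C4H4O2.
  M = 4(12.011) + 4(1.008) + 2(15.999)
    = 48.044 + 4.032 + 31.998 = 84.074

84.07 g/mol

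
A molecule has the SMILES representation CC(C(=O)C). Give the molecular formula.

C4H8O

Atom tally by fragment:
  CH3 → C:1 H:3
  CH2COCH3 → C:3 H:5 O:1
Element totals:
  C: 4
  H: 8
  O: 1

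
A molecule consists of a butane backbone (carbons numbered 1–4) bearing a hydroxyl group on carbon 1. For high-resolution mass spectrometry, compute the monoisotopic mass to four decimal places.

Atom tally by fragment:
  HOCH2 → C:1 H:3 O:1
  CH2 → C:1 H:2
  CH2 → C:1 H:2
  CH3 → C:1 H:3
Element totals:
  C: 4
  H: 10
  O: 1
Molecular formula: C4H10O.
  M = 4(12.0) + 10(1.007825) + 15.994915
    = 48.000000 + 10.078250 + 15.994915 = 74.073165

74.0732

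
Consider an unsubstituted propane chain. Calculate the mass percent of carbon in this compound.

Atom tally by fragment:
  CH3 → C:1 H:3
  CH2 → C:1 H:2
  CH3 → C:1 H:3
Element totals:
  C: 3
  H: 8
Molecular formula: C3H8.
Molar mass = 44.097 g/mol.
Mass from C: 3 × 12.011 = 36.033 g/mol.
%C = 36.033 / 44.097 × 100 = 81.71%.

81.71%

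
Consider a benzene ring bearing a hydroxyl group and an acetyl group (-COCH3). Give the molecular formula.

C8H8O2

Atom tally by fragment:
  benzene ring core → C:6 H:6
  (− 2 ring H displaced by substituents)
  + OH → O:1 H:1
  + COCH3 → C:2 H:3 O:1
Element totals:
  C: 8
  H: 8
  O: 2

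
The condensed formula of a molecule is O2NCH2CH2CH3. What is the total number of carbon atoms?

Atom tally by fragment:
  O2NCH2 → C:1 H:2 N:1 O:2
  CH2 → C:1 H:2
  CH3 → C:1 H:3
Element totals:
  C: 3
  H: 7
  N: 1
  O: 2

3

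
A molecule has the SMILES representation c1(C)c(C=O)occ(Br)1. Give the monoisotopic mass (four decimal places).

Atom tally by fragment:
  furan ring core → C:4 H:4 O:1
  (− 3 ring H displaced by substituents)
  + CH3 → C:1 H:3
  + CHO → C:1 H:1 O:1
  + Br → Br:1
Element totals:
  C: 6
  H: 5
  Br: 1
  O: 2
Molecular formula: C6H5BrO2.
  M = 6(12.0) + 5(1.007825) + 78.918338 + 2(15.994915)
    = 72.000000 + 5.039125 + 78.918338 + 31.989830 = 187.947293

187.9473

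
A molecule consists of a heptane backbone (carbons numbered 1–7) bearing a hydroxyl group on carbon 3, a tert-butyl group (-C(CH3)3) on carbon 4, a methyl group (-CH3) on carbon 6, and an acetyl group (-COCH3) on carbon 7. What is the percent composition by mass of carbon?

73.63%

Atom tally by fragment:
  CH3 → C:1 H:3
  CH2 → C:1 H:2
  CH(OH) → C:1 H:2 O:1
  CH(C(CH3)3) → C:5 H:10
  CH2 → C:1 H:2
  CH(CH3) → C:2 H:4
  CH2COCH3 → C:3 H:5 O:1
Element totals:
  C: 14
  H: 28
  O: 2
Molecular formula: C14H28O2.
Molar mass = 228.376 g/mol.
Mass from C: 14 × 12.011 = 168.154 g/mol.
%C = 168.154 / 228.376 × 100 = 73.63%.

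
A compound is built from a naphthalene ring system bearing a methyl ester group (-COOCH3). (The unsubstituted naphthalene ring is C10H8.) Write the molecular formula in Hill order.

C12H10O2

Atom tally by fragment:
  naphthalene ring system core → C:10 H:8
  (− 1 ring H displaced by substituents)
  + COOCH3 → C:2 H:3 O:2
Element totals:
  C: 12
  H: 10
  O: 2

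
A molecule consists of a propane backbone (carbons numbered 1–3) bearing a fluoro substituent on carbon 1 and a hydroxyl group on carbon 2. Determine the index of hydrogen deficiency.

Atom tally by fragment:
  FCH2 → C:1 H:2 F:1
  CH(OH) → C:1 H:2 O:1
  CH3 → C:1 H:3
Element totals:
  C: 3
  H: 7
  F: 1
  O: 1
Molecular formula: C3H7FO.
DoU = (2C + 2 + N − H − X) / 2 = (2·3 + 2 + 0 − 7 − 1) / 2 = 0.

0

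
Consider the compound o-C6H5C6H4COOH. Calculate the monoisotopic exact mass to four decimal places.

Element totals:
  C: 13
  H: 10
  O: 2
Molecular formula: C13H10O2.
  M = 13(12.0) + 10(1.007825) + 2(15.994915)
    = 156.000000 + 10.078250 + 31.989830 = 198.068080

198.0681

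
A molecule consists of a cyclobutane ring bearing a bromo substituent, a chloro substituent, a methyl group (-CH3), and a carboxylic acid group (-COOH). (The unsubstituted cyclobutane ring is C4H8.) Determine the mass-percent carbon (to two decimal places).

Atom tally by fragment:
  cyclobutane ring core → C:4 H:8
  (− 4 ring H displaced by substituents)
  + Br → Br:1
  + Cl → Cl:1
  + CH3 → C:1 H:3
  + COOH → C:1 H:1 O:2
Element totals:
  C: 6
  H: 8
  Br: 1
  Cl: 1
  O: 2
Molecular formula: C6H8BrClO2.
Molar mass = 227.482 g/mol.
Mass from C: 6 × 12.011 = 72.066 g/mol.
%C = 72.066 / 227.482 × 100 = 31.68%.

31.68%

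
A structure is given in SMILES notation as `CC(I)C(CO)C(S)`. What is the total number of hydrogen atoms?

Atom tally by fragment:
  CH3 → C:1 H:3
  CH(I) → C:1 H:1 I:1
  CH(CH2OH) → C:2 H:4 O:1
  CH2SH → C:1 H:3 S:1
Element totals:
  C: 5
  H: 11
  I: 1
  O: 1
  S: 1

11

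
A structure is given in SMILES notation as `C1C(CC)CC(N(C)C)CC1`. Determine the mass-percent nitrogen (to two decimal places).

9.02%

Atom tally by fragment:
  cyclohexane ring core → C:6 H:12
  (− 2 ring H displaced by substituents)
  + C2H5 → C:2 H:5
  + N(CH3)2 → N:1 C:2 H:6
Element totals:
  C: 10
  H: 21
  N: 1
Molecular formula: C10H21N.
Molar mass = 155.285 g/mol.
Mass from N: 1 × 14.007 = 14.007 g/mol.
%N = 14.007 / 155.285 × 100 = 9.02%.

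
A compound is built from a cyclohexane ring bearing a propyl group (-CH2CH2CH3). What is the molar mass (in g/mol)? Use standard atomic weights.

126.24 g/mol

Atom tally by fragment:
  cyclohexane ring core → C:6 H:12
  (− 1 ring H displaced by substituents)
  + CH2CH2CH3 → C:3 H:7
Element totals:
  C: 9
  H: 18
Molecular formula: C9H18.
  M = 9(12.011) + 18(1.008)
    = 108.099 + 18.144 = 126.243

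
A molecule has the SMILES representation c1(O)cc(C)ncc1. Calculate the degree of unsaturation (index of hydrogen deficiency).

4

Atom tally by fragment:
  pyridine ring core → C:5 H:5 N:1
  (− 2 ring H displaced by substituents)
  + OH → O:1 H:1
  + CH3 → C:1 H:3
Element totals:
  C: 6
  H: 7
  N: 1
  O: 1
Molecular formula: C6H7NO.
DoU = (2C + 2 + N − H − X) / 2 = (2·6 + 2 + 1 − 7 − 0) / 2 = 4.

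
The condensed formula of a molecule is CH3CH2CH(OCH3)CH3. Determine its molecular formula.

C5H12O

Element totals:
  C: 5
  H: 12
  O: 1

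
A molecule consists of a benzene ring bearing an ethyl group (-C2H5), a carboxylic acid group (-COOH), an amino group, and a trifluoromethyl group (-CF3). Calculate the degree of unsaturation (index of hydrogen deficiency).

Atom tally by fragment:
  benzene ring core → C:6 H:6
  (− 4 ring H displaced by substituents)
  + C2H5 → C:2 H:5
  + COOH → C:1 H:1 O:2
  + NH2 → N:1 H:2
  + CF3 → C:1 F:3
Element totals:
  C: 10
  H: 10
  F: 3
  N: 1
  O: 2
Molecular formula: C10H10F3NO2.
DoU = (2C + 2 + N − H − X) / 2 = (2·10 + 2 + 1 − 10 − 3) / 2 = 5.

5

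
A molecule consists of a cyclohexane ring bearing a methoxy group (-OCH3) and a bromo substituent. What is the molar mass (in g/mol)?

193.08 g/mol

Atom tally by fragment:
  cyclohexane ring core → C:6 H:12
  (− 2 ring H displaced by substituents)
  + OCH3 → C:1 H:3 O:1
  + Br → Br:1
Element totals:
  C: 7
  H: 13
  Br: 1
  O: 1
Molecular formula: C7H13BrO.
  M = 7(12.011) + 13(1.008) + 79.904 + 15.999
    = 84.077 + 13.104 + 79.904 + 15.999 = 193.084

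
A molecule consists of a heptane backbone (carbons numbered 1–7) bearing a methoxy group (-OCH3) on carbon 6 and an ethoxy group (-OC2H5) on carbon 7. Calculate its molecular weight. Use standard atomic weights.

174.28 g/mol

Atom tally by fragment:
  CH3 → C:1 H:3
  CH2 → C:1 H:2
  CH2 → C:1 H:2
  CH2 → C:1 H:2
  CH2 → C:1 H:2
  CH(OCH3) → C:2 H:4 O:1
  CH2OC2H5 → C:3 H:7 O:1
Element totals:
  C: 10
  H: 22
  O: 2
Molecular formula: C10H22O2.
  M = 10(12.011) + 22(1.008) + 2(15.999)
    = 120.110 + 22.176 + 31.998 = 174.284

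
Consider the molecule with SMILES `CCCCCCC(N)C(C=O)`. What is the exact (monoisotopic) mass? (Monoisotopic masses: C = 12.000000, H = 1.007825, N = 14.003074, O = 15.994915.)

Atom tally by fragment:
  CH3 → C:1 H:3
  CH2 → C:1 H:2
  CH2 → C:1 H:2
  CH2 → C:1 H:2
  CH2 → C:1 H:2
  CH2 → C:1 H:2
  CH(NH2) → C:1 H:3 N:1
  CH2CHO → C:2 H:3 O:1
Element totals:
  C: 9
  H: 19
  N: 1
  O: 1
Molecular formula: C9H19NO.
  M = 9(12.0) + 19(1.007825) + 14.003074 + 15.994915
    = 108.000000 + 19.148675 + 14.003074 + 15.994915 = 157.146664

157.1467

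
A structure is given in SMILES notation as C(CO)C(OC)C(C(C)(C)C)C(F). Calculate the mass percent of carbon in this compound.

Atom tally by fragment:
  HOCH2CH2 → C:2 H:5 O:1
  CH(OCH3) → C:2 H:4 O:1
  CH(C(CH3)3) → C:5 H:10
  CH2F → C:1 H:2 F:1
Element totals:
  C: 10
  H: 21
  F: 1
  O: 2
Molecular formula: C10H21FO2.
Molar mass = 192.274 g/mol.
Mass from C: 10 × 12.011 = 120.110 g/mol.
%C = 120.110 / 192.274 × 100 = 62.47%.

62.47%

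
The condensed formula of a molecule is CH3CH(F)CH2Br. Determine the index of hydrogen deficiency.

0

Atom tally by fragment:
  CH3 → C:1 H:3
  CH(F) → C:1 H:1 F:1
  CH2Br → C:1 H:2 Br:1
Element totals:
  C: 3
  H: 6
  Br: 1
  F: 1
Molecular formula: C3H6BrF.
DoU = (2C + 2 + N − H − X) / 2 = (2·3 + 2 + 0 − 6 − 2) / 2 = 0.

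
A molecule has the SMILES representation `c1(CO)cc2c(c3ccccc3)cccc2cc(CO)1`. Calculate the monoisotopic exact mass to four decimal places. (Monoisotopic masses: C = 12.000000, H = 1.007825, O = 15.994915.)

Atom tally by fragment:
  naphthalene ring system core → C:10 H:8
  (− 3 ring H displaced by substituents)
  + CH2OH → C:1 H:3 O:1
  + C6H5 → C:6 H:5
  + CH2OH → C:1 H:3 O:1
Element totals:
  C: 18
  H: 16
  O: 2
Molecular formula: C18H16O2.
  M = 18(12.0) + 16(1.007825) + 2(15.994915)
    = 216.000000 + 16.125200 + 31.989830 = 264.115030

264.1150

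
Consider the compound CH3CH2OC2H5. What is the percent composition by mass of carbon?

Element totals:
  C: 4
  H: 10
  O: 1
Molecular formula: C4H10O.
Molar mass = 74.123 g/mol.
Mass from C: 4 × 12.011 = 48.044 g/mol.
%C = 48.044 / 74.123 × 100 = 64.82%.

64.82%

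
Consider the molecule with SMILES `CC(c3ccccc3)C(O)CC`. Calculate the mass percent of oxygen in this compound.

Atom tally by fragment:
  CH3 → C:1 H:3
  CH(C6H5) → C:7 H:6
  CH(OH) → C:1 H:2 O:1
  CH2 → C:1 H:2
  CH3 → C:1 H:3
Element totals:
  C: 11
  H: 16
  O: 1
Molecular formula: C11H16O.
Molar mass = 164.248 g/mol.
Mass from O: 1 × 15.999 = 15.999 g/mol.
%O = 15.999 / 164.248 × 100 = 9.74%.

9.74%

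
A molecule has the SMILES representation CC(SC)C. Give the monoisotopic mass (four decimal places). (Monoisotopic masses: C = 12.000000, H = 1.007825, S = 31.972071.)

90.0503

Atom tally by fragment:
  CH3 → C:1 H:3
  CH(SCH3) → C:2 H:4 S:1
  CH3 → C:1 H:3
Element totals:
  C: 4
  H: 10
  S: 1
Molecular formula: C4H10S.
  M = 4(12.0) + 10(1.007825) + 31.972071
    = 48.000000 + 10.078250 + 31.972071 = 90.050321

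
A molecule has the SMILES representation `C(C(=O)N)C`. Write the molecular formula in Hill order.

C3H7NO

Atom tally by fragment:
  H2NOCCH2 → C:2 H:4 O:1 N:1
  CH3 → C:1 H:3
Element totals:
  C: 3
  H: 7
  N: 1
  O: 1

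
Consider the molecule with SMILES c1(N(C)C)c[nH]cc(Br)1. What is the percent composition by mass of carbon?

38.12%

Atom tally by fragment:
  pyrrole ring core → C:4 H:5 N:1
  (− 2 ring H displaced by substituents)
  + N(CH3)2 → N:1 C:2 H:6
  + Br → Br:1
Element totals:
  C: 6
  H: 9
  Br: 1
  N: 2
Molecular formula: C6H9BrN2.
Molar mass = 189.056 g/mol.
Mass from C: 6 × 12.011 = 72.066 g/mol.
%C = 72.066 / 189.056 × 100 = 38.12%.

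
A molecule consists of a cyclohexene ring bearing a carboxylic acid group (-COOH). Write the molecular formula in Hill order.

Atom tally by fragment:
  cyclohexene ring core → C:6 H:10
  (− 1 ring H displaced by substituents)
  + COOH → C:1 H:1 O:2
Element totals:
  C: 7
  H: 10
  O: 2

C7H10O2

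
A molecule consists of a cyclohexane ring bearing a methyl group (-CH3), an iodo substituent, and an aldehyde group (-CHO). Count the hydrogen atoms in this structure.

13

Atom tally by fragment:
  cyclohexane ring core → C:6 H:12
  (− 3 ring H displaced by substituents)
  + CH3 → C:1 H:3
  + I → I:1
  + CHO → C:1 H:1 O:1
Element totals:
  C: 8
  H: 13
  I: 1
  O: 1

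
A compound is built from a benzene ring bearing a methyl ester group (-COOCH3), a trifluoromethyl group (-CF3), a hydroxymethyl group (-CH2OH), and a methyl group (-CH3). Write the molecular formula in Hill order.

Atom tally by fragment:
  benzene ring core → C:6 H:6
  (− 4 ring H displaced by substituents)
  + COOCH3 → C:2 H:3 O:2
  + CF3 → C:1 F:3
  + CH2OH → C:1 H:3 O:1
  + CH3 → C:1 H:3
Element totals:
  C: 11
  H: 11
  F: 3
  O: 3

C11H11F3O3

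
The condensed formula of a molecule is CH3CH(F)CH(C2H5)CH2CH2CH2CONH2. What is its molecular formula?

Element totals:
  C: 9
  H: 18
  F: 1
  N: 1
  O: 1

C9H18FNO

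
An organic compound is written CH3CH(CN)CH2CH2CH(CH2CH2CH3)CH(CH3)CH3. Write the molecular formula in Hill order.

C12H23N

Element totals:
  C: 12
  H: 23
  N: 1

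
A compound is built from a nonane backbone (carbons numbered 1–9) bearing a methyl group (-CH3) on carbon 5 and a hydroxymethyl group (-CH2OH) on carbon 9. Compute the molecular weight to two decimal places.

172.31 g/mol

Atom tally by fragment:
  CH3 → C:1 H:3
  CH2 → C:1 H:2
  CH2 → C:1 H:2
  CH2 → C:1 H:2
  CH(CH3) → C:2 H:4
  CH2 → C:1 H:2
  CH2 → C:1 H:2
  CH2 → C:1 H:2
  CH2CH2OH → C:2 H:5 O:1
Element totals:
  C: 11
  H: 24
  O: 1
Molecular formula: C11H24O.
  M = 11(12.011) + 24(1.008) + 15.999
    = 132.121 + 24.192 + 15.999 = 172.312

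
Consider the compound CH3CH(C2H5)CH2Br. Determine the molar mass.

151.05 g/mol

Element totals:
  C: 5
  H: 11
  Br: 1
Molecular formula: C5H11Br.
  M = 5(12.011) + 11(1.008) + 79.904
    = 60.055 + 11.088 + 79.904 = 151.047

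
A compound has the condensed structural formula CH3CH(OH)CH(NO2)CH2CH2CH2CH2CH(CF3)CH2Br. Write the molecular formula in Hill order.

Atom tally by fragment:
  CH3 → C:1 H:3
  CH(OH) → C:1 H:2 O:1
  CH(NO2) → C:1 H:1 N:1 O:2
  CH2 → C:1 H:2
  CH2 → C:1 H:2
  CH2 → C:1 H:2
  CH2 → C:1 H:2
  CH(CF3) → C:2 H:1 F:3
  CH2Br → C:1 H:2 Br:1
Element totals:
  C: 10
  H: 17
  Br: 1
  F: 3
  N: 1
  O: 3

C10H17BrF3NO3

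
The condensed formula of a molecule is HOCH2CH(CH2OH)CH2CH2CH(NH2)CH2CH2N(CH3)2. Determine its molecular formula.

C10H24N2O2

Atom tally by fragment:
  HOCH2 → C:1 H:3 O:1
  CH(CH2OH) → C:2 H:4 O:1
  CH2 → C:1 H:2
  CH2 → C:1 H:2
  CH(NH2) → C:1 H:3 N:1
  CH2 → C:1 H:2
  CH2N(CH3)2 → C:3 H:8 N:1
Element totals:
  C: 10
  H: 24
  N: 2
  O: 2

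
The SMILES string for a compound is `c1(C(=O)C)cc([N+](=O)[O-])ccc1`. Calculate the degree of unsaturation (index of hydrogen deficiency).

Atom tally by fragment:
  benzene ring core → C:6 H:6
  (− 2 ring H displaced by substituents)
  + COCH3 → C:2 H:3 O:1
  + NO2 → N:1 O:2
Element totals:
  C: 8
  H: 7
  N: 1
  O: 3
Molecular formula: C8H7NO3.
DoU = (2C + 2 + N − H − X) / 2 = (2·8 + 2 + 1 − 7 − 0) / 2 = 6.

6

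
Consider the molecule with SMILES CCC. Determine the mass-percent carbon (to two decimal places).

81.71%

Atom tally by fragment:
  CH3 → C:1 H:3
  CH2 → C:1 H:2
  CH3 → C:1 H:3
Element totals:
  C: 3
  H: 8
Molecular formula: C3H8.
Molar mass = 44.097 g/mol.
Mass from C: 3 × 12.011 = 36.033 g/mol.
%C = 36.033 / 44.097 × 100 = 81.71%.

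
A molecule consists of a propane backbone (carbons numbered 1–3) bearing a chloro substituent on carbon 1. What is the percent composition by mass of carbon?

45.88%

Atom tally by fragment:
  ClCH2 → C:1 H:2 Cl:1
  CH2 → C:1 H:2
  CH3 → C:1 H:3
Element totals:
  C: 3
  H: 7
  Cl: 1
Molecular formula: C3H7Cl.
Molar mass = 78.539 g/mol.
Mass from C: 3 × 12.011 = 36.033 g/mol.
%C = 36.033 / 78.539 × 100 = 45.88%.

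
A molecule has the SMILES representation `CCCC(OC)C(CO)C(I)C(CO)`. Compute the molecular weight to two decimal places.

316.18 g/mol

Atom tally by fragment:
  CH3 → C:1 H:3
  CH2 → C:1 H:2
  CH2 → C:1 H:2
  CH(OCH3) → C:2 H:4 O:1
  CH(CH2OH) → C:2 H:4 O:1
  CH(I) → C:1 H:1 I:1
  CH2CH2OH → C:2 H:5 O:1
Element totals:
  C: 10
  H: 21
  I: 1
  O: 3
Molecular formula: C10H21IO3.
  M = 10(12.011) + 21(1.008) + 126.904 + 3(15.999)
    = 120.110 + 21.168 + 126.904 + 47.997 = 316.179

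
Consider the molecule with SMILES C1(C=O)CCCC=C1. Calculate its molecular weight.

110.16 g/mol

Atom tally by fragment:
  cyclohexene ring core → C:6 H:10
  (− 1 ring H displaced by substituents)
  + CHO → C:1 H:1 O:1
Element totals:
  C: 7
  H: 10
  O: 1
Molecular formula: C7H10O.
  M = 7(12.011) + 10(1.008) + 15.999
    = 84.077 + 10.080 + 15.999 = 110.156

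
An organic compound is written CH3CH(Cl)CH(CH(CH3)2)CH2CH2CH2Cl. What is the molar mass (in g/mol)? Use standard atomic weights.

Atom tally by fragment:
  CH3 → C:1 H:3
  CH(Cl) → C:1 H:1 Cl:1
  CH(CH(CH3)2) → C:4 H:8
  CH2 → C:1 H:2
  CH2 → C:1 H:2
  CH2Cl → C:1 H:2 Cl:1
Element totals:
  C: 9
  H: 18
  Cl: 2
Molecular formula: C9H18Cl2.
  M = 9(12.011) + 18(1.008) + 2(35.45)
    = 108.099 + 18.144 + 70.900 = 197.143

197.14 g/mol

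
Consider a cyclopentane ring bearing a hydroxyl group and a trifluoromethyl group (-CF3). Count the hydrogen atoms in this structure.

Atom tally by fragment:
  cyclopentane ring core → C:5 H:10
  (− 2 ring H displaced by substituents)
  + OH → O:1 H:1
  + CF3 → C:1 F:3
Element totals:
  C: 6
  H: 9
  F: 3
  O: 1

9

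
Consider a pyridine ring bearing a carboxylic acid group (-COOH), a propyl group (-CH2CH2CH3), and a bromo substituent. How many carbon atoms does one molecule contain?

Atom tally by fragment:
  pyridine ring core → C:5 H:5 N:1
  (− 3 ring H displaced by substituents)
  + COOH → C:1 H:1 O:2
  + CH2CH2CH3 → C:3 H:7
  + Br → Br:1
Element totals:
  C: 9
  H: 10
  Br: 1
  N: 1
  O: 2

9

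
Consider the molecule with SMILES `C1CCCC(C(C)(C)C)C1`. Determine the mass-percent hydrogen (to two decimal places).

Atom tally by fragment:
  cyclohexane ring core → C:6 H:12
  (− 1 ring H displaced by substituents)
  + C(CH3)3 → C:4 H:9
Element totals:
  C: 10
  H: 20
Molecular formula: C10H20.
Molar mass = 140.270 g/mol.
Mass from H: 20 × 1.008 = 20.160 g/mol.
%H = 20.160 / 140.270 × 100 = 14.37%.

14.37%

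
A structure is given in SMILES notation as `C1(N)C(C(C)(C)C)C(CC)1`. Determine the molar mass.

141.26 g/mol

Atom tally by fragment:
  cyclopropane ring core → C:3 H:6
  (− 3 ring H displaced by substituents)
  + NH2 → N:1 H:2
  + C(CH3)3 → C:4 H:9
  + C2H5 → C:2 H:5
Element totals:
  C: 9
  H: 19
  N: 1
Molecular formula: C9H19N.
  M = 9(12.011) + 19(1.008) + 14.007
    = 108.099 + 19.152 + 14.007 = 141.258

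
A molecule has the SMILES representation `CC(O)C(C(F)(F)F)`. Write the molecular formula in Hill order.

C4H7F3O

Atom tally by fragment:
  CH3 → C:1 H:3
  CH(OH) → C:1 H:2 O:1
  CH2CF3 → C:2 H:2 F:3
Element totals:
  C: 4
  H: 7
  F: 3
  O: 1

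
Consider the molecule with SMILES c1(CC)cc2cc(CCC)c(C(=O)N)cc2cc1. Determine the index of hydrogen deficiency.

8

Atom tally by fragment:
  naphthalene ring system core → C:10 H:8
  (− 3 ring H displaced by substituents)
  + C2H5 → C:2 H:5
  + CH2CH2CH3 → C:3 H:7
  + CONH2 → C:1 H:2 O:1 N:1
Element totals:
  C: 16
  H: 19
  N: 1
  O: 1
Molecular formula: C16H19NO.
DoU = (2C + 2 + N − H − X) / 2 = (2·16 + 2 + 1 − 19 − 0) / 2 = 8.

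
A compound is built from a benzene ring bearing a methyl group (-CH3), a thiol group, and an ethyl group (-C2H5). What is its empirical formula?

Atom tally by fragment:
  benzene ring core → C:6 H:6
  (− 3 ring H displaced by substituents)
  + CH3 → C:1 H:3
  + SH → S:1 H:1
  + C2H5 → C:2 H:5
Element totals:
  C: 9
  H: 12
  S: 1
Molecular formula: C9H12S.
gcd of subscripts (9, 12, 1) = 1, so the empirical formula equals the molecular formula.

C9H12S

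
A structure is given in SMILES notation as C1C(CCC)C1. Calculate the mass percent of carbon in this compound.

Atom tally by fragment:
  cyclopropane ring core → C:3 H:6
  (− 1 ring H displaced by substituents)
  + CH2CH2CH3 → C:3 H:7
Element totals:
  C: 6
  H: 12
Molecular formula: C6H12.
Molar mass = 84.162 g/mol.
Mass from C: 6 × 12.011 = 72.066 g/mol.
%C = 72.066 / 84.162 × 100 = 85.63%.

85.63%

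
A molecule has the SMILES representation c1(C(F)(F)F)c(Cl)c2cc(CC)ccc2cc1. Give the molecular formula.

C13H10ClF3

Atom tally by fragment:
  naphthalene ring system core → C:10 H:8
  (− 3 ring H displaced by substituents)
  + CF3 → C:1 F:3
  + Cl → Cl:1
  + C2H5 → C:2 H:5
Element totals:
  C: 13
  H: 10
  Cl: 1
  F: 3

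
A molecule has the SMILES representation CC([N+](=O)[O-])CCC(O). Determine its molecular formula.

Atom tally by fragment:
  CH3 → C:1 H:3
  CH(NO2) → C:1 H:1 N:1 O:2
  CH2 → C:1 H:2
  CH2 → C:1 H:2
  CH2OH → C:1 H:3 O:1
Element totals:
  C: 5
  H: 11
  N: 1
  O: 3

C5H11NO3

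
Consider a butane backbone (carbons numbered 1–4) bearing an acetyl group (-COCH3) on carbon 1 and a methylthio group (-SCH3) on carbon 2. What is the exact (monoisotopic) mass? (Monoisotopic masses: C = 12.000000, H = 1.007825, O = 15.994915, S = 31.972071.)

Atom tally by fragment:
  CH3COCH2 → C:3 H:5 O:1
  CH(SCH3) → C:2 H:4 S:1
  CH2 → C:1 H:2
  CH3 → C:1 H:3
Element totals:
  C: 7
  H: 14
  O: 1
  S: 1
Molecular formula: C7H14OS.
  M = 7(12.0) + 14(1.007825) + 15.994915 + 31.972071
    = 84.000000 + 14.109550 + 15.994915 + 31.972071 = 146.076536

146.0765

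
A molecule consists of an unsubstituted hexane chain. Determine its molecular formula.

Atom tally by fragment:
  CH3 → C:1 H:3
  CH2 → C:1 H:2
  CH2 → C:1 H:2
  CH2 → C:1 H:2
  CH2 → C:1 H:2
  CH3 → C:1 H:3
Element totals:
  C: 6
  H: 14

C6H14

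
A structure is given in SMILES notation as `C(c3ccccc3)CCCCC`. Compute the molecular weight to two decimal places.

162.28 g/mol

Atom tally by fragment:
  C6H5CH2 → C:7 H:7
  CH2 → C:1 H:2
  CH2 → C:1 H:2
  CH2 → C:1 H:2
  CH2 → C:1 H:2
  CH3 → C:1 H:3
Element totals:
  C: 12
  H: 18
Molecular formula: C12H18.
  M = 12(12.011) + 18(1.008)
    = 144.132 + 18.144 = 162.276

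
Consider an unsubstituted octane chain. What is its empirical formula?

Atom tally by fragment:
  CH3 → C:1 H:3
  CH2 → C:1 H:2
  CH2 → C:1 H:2
  CH2 → C:1 H:2
  CH2 → C:1 H:2
  CH2 → C:1 H:2
  CH2 → C:1 H:2
  CH3 → C:1 H:3
Element totals:
  C: 8
  H: 18
Molecular formula: C8H18.
gcd of subscripts = 2; dividing each by 2:
  C: 8/2 = 4
  H: 18/2 = 9

C4H9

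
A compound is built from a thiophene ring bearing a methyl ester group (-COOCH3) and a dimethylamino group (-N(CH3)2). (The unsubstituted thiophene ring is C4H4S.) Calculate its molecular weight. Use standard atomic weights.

Atom tally by fragment:
  thiophene ring core → C:4 H:4 S:1
  (− 2 ring H displaced by substituents)
  + COOCH3 → C:2 H:3 O:2
  + N(CH3)2 → N:1 C:2 H:6
Element totals:
  C: 8
  H: 11
  N: 1
  O: 2
  S: 1
Molecular formula: C8H11NO2S.
  M = 8(12.011) + 11(1.008) + 14.007 + 2(15.999) + 32.06
    = 96.088 + 11.088 + 14.007 + 31.998 + 32.060 = 185.241

185.24 g/mol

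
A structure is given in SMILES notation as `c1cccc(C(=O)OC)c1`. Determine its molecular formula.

Atom tally by fragment:
  benzene ring core → C:6 H:6
  (− 1 ring H displaced by substituents)
  + COOCH3 → C:2 H:3 O:2
Element totals:
  C: 8
  H: 8
  O: 2

C8H8O2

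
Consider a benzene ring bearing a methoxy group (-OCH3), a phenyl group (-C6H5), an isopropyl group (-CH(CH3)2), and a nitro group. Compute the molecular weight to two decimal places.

Atom tally by fragment:
  benzene ring core → C:6 H:6
  (− 4 ring H displaced by substituents)
  + OCH3 → C:1 H:3 O:1
  + C6H5 → C:6 H:5
  + CH(CH3)2 → C:3 H:7
  + NO2 → N:1 O:2
Element totals:
  C: 16
  H: 17
  N: 1
  O: 3
Molecular formula: C16H17NO3.
  M = 16(12.011) + 17(1.008) + 14.007 + 3(15.999)
    = 192.176 + 17.136 + 14.007 + 47.997 = 271.316

271.32 g/mol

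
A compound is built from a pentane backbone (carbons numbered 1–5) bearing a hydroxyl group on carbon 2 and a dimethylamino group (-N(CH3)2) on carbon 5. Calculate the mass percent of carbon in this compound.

Atom tally by fragment:
  CH3 → C:1 H:3
  CH(OH) → C:1 H:2 O:1
  CH2 → C:1 H:2
  CH2 → C:1 H:2
  CH2N(CH3)2 → C:3 H:8 N:1
Element totals:
  C: 7
  H: 17
  N: 1
  O: 1
Molecular formula: C7H17NO.
Molar mass = 131.219 g/mol.
Mass from C: 7 × 12.011 = 84.077 g/mol.
%C = 84.077 / 131.219 × 100 = 64.07%.

64.07%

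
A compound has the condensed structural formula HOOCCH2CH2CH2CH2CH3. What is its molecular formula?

C6H12O2

Atom tally by fragment:
  HOOCCH2 → C:2 H:3 O:2
  CH2 → C:1 H:2
  CH2 → C:1 H:2
  CH2 → C:1 H:2
  CH3 → C:1 H:3
Element totals:
  C: 6
  H: 12
  O: 2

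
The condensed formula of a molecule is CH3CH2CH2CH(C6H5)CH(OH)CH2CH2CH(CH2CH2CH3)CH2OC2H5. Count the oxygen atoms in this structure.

2

Element totals:
  C: 20
  H: 34
  O: 2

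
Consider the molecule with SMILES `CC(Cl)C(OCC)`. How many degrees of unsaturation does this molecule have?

0

Atom tally by fragment:
  CH3 → C:1 H:3
  CH(Cl) → C:1 H:1 Cl:1
  CH2OC2H5 → C:3 H:7 O:1
Element totals:
  C: 5
  H: 11
  Cl: 1
  O: 1
Molecular formula: C5H11ClO.
DoU = (2C + 2 + N − H − X) / 2 = (2·5 + 2 + 0 − 11 − 1) / 2 = 0.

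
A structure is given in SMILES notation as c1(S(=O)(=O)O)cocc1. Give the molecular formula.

Atom tally by fragment:
  furan ring core → C:4 H:4 O:1
  (− 1 ring H displaced by substituents)
  + SO3H → S:1 O:3 H:1
Element totals:
  C: 4
  H: 4
  O: 4
  S: 1

C4H4O4S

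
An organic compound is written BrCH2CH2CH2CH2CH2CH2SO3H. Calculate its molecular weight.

245.13 g/mol

Element totals:
  C: 6
  H: 13
  Br: 1
  O: 3
  S: 1
Molecular formula: C6H13BrO3S.
  M = 6(12.011) + 13(1.008) + 79.904 + 3(15.999) + 32.06
    = 72.066 + 13.104 + 79.904 + 47.997 + 32.060 = 245.131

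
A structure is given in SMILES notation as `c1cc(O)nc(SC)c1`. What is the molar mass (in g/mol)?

141.19 g/mol

Atom tally by fragment:
  pyridine ring core → C:5 H:5 N:1
  (− 2 ring H displaced by substituents)
  + OH → O:1 H:1
  + SCH3 → C:1 H:3 S:1
Element totals:
  C: 6
  H: 7
  N: 1
  O: 1
  S: 1
Molecular formula: C6H7NOS.
  M = 6(12.011) + 7(1.008) + 14.007 + 15.999 + 32.06
    = 72.066 + 7.056 + 14.007 + 15.999 + 32.060 = 141.188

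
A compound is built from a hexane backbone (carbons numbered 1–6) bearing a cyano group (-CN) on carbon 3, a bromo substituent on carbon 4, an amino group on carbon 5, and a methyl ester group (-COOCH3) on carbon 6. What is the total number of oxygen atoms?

Atom tally by fragment:
  CH3 → C:1 H:3
  CH2 → C:1 H:2
  CH(CN) → C:2 H:1 N:1
  CH(Br) → C:1 H:1 Br:1
  CH(NH2) → C:1 H:3 N:1
  CH2COOCH3 → C:3 H:5 O:2
Element totals:
  C: 9
  H: 15
  Br: 1
  N: 2
  O: 2

2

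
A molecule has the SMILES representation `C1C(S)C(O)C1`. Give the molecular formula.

C4H8OS

Atom tally by fragment:
  cyclobutane ring core → C:4 H:8
  (− 2 ring H displaced by substituents)
  + SH → S:1 H:1
  + OH → O:1 H:1
Element totals:
  C: 4
  H: 8
  O: 1
  S: 1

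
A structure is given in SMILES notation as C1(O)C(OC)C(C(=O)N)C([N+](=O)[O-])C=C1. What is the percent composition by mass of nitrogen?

Atom tally by fragment:
  cyclohexene ring core → C:6 H:10
  (− 4 ring H displaced by substituents)
  + OH → O:1 H:1
  + OCH3 → C:1 H:3 O:1
  + CONH2 → C:1 H:2 O:1 N:1
  + NO2 → N:1 O:2
Element totals:
  C: 8
  H: 12
  N: 2
  O: 5
Molecular formula: C8H12N2O5.
Molar mass = 216.193 g/mol.
Mass from N: 2 × 14.007 = 28.014 g/mol.
%N = 28.014 / 216.193 × 100 = 12.96%.

12.96%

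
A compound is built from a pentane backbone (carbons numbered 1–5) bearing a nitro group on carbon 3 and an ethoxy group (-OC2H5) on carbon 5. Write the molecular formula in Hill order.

Atom tally by fragment:
  CH3 → C:1 H:3
  CH2 → C:1 H:2
  CH(NO2) → C:1 H:1 N:1 O:2
  CH2 → C:1 H:2
  CH2OC2H5 → C:3 H:7 O:1
Element totals:
  C: 7
  H: 15
  N: 1
  O: 3

C7H15NO3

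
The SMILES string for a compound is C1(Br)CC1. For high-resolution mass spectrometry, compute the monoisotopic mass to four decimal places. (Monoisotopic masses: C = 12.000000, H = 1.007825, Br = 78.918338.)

119.9575

Atom tally by fragment:
  cyclopropane ring core → C:3 H:6
  (− 1 ring H displaced by substituents)
  + Br → Br:1
Element totals:
  C: 3
  H: 5
  Br: 1
Molecular formula: C3H5Br.
  M = 3(12.0) + 5(1.007825) + 78.918338
    = 36.000000 + 5.039125 + 78.918338 = 119.957463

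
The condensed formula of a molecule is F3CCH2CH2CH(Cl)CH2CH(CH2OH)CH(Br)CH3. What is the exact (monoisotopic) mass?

309.9947

Atom tally by fragment:
  F3CCH2 → C:2 H:2 F:3
  CH2 → C:1 H:2
  CH(Cl) → C:1 H:1 Cl:1
  CH2 → C:1 H:2
  CH(CH2OH) → C:2 H:4 O:1
  CH(Br) → C:1 H:1 Br:1
  CH3 → C:1 H:3
Element totals:
  C: 9
  H: 15
  Br: 1
  Cl: 1
  F: 3
  O: 1
Molecular formula: C9H15BrClF3O.
  M = 9(12.0) + 15(1.007825) + 78.918338 + 34.968853 + 3(18.998403) + 15.994915
    = 108.000000 + 15.117375 + 78.918338 + 34.968853 + 56.995209 + 15.994915 = 309.994690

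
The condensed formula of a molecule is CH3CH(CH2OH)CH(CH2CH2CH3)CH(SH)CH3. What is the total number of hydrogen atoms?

Element totals:
  C: 9
  H: 20
  O: 1
  S: 1

20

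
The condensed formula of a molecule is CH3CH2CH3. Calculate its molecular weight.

Element totals:
  C: 3
  H: 8
Molecular formula: C3H8.
  M = 3(12.011) + 8(1.008)
    = 36.033 + 8.064 = 44.097

44.10 g/mol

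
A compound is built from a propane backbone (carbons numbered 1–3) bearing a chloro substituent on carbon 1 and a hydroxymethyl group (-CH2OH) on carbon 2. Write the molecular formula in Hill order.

Atom tally by fragment:
  ClCH2 → C:1 H:2 Cl:1
  CH(CH2OH) → C:2 H:4 O:1
  CH3 → C:1 H:3
Element totals:
  C: 4
  H: 9
  Cl: 1
  O: 1

C4H9ClO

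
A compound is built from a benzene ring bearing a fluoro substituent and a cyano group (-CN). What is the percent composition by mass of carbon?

Atom tally by fragment:
  benzene ring core → C:6 H:6
  (− 2 ring H displaced by substituents)
  + F → F:1
  + CN → C:1 N:1
Element totals:
  C: 7
  H: 4
  F: 1
  N: 1
Molecular formula: C7H4FN.
Molar mass = 121.114 g/mol.
Mass from C: 7 × 12.011 = 84.077 g/mol.
%C = 84.077 / 121.114 × 100 = 69.42%.

69.42%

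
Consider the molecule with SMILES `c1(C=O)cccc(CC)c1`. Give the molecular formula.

C9H10O

Atom tally by fragment:
  benzene ring core → C:6 H:6
  (− 2 ring H displaced by substituents)
  + CHO → C:1 H:1 O:1
  + C2H5 → C:2 H:5
Element totals:
  C: 9
  H: 10
  O: 1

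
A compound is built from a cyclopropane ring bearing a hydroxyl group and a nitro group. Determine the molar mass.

Atom tally by fragment:
  cyclopropane ring core → C:3 H:6
  (− 2 ring H displaced by substituents)
  + OH → O:1 H:1
  + NO2 → N:1 O:2
Element totals:
  C: 3
  H: 5
  N: 1
  O: 3
Molecular formula: C3H5NO3.
  M = 3(12.011) + 5(1.008) + 14.007 + 3(15.999)
    = 36.033 + 5.040 + 14.007 + 47.997 = 103.077

103.08 g/mol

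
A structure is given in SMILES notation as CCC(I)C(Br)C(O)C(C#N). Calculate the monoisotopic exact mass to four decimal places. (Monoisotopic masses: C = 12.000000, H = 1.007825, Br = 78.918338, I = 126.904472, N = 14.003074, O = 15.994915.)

Atom tally by fragment:
  CH3 → C:1 H:3
  CH2 → C:1 H:2
  CH(I) → C:1 H:1 I:1
  CH(Br) → C:1 H:1 Br:1
  CH(OH) → C:1 H:2 O:1
  CH2CN → C:2 H:2 N:1
Element totals:
  C: 7
  H: 11
  Br: 1
  I: 1
  N: 1
  O: 1
Molecular formula: C7H11BrINO.
  M = 7(12.0) + 11(1.007825) + 78.918338 + 126.904472 + 14.003074 + 15.994915
    = 84.000000 + 11.086075 + 78.918338 + 126.904472 + 14.003074 + 15.994915 = 330.906874

330.9069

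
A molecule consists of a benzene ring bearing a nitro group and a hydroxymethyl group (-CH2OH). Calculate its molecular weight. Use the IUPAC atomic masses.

Atom tally by fragment:
  benzene ring core → C:6 H:6
  (− 2 ring H displaced by substituents)
  + NO2 → N:1 O:2
  + CH2OH → C:1 H:3 O:1
Element totals:
  C: 7
  H: 7
  N: 1
  O: 3
Molecular formula: C7H7NO3.
  M = 7(12.011) + 7(1.008) + 14.007 + 3(15.999)
    = 84.077 + 7.056 + 14.007 + 47.997 = 153.137

153.14 g/mol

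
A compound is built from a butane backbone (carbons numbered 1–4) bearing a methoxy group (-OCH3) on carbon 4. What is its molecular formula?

C5H12O

Atom tally by fragment:
  CH3 → C:1 H:3
  CH2 → C:1 H:2
  CH2 → C:1 H:2
  CH2OCH3 → C:2 H:5 O:1
Element totals:
  C: 5
  H: 12
  O: 1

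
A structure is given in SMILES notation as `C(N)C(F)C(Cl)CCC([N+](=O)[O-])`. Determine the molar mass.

198.62 g/mol

Atom tally by fragment:
  H2NCH2 → C:1 H:4 N:1
  CH(F) → C:1 H:1 F:1
  CH(Cl) → C:1 H:1 Cl:1
  CH2 → C:1 H:2
  CH2 → C:1 H:2
  CH2NO2 → C:1 H:2 N:1 O:2
Element totals:
  C: 6
  H: 12
  Cl: 1
  F: 1
  N: 2
  O: 2
Molecular formula: C6H12ClFN2O2.
  M = 6(12.011) + 12(1.008) + 35.45 + 18.998 + 2(14.007) + 2(15.999)
    = 72.066 + 12.096 + 35.450 + 18.998 + 28.014 + 31.998 = 198.622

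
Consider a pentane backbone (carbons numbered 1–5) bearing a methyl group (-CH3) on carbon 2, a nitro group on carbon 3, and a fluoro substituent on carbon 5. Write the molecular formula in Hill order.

C6H12FNO2

Atom tally by fragment:
  CH3 → C:1 H:3
  CH(CH3) → C:2 H:4
  CH(NO2) → C:1 H:1 N:1 O:2
  CH2 → C:1 H:2
  CH2F → C:1 H:2 F:1
Element totals:
  C: 6
  H: 12
  F: 1
  N: 1
  O: 2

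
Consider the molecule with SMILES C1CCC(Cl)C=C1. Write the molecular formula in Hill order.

Atom tally by fragment:
  cyclohexene ring core → C:6 H:10
  (− 1 ring H displaced by substituents)
  + Cl → Cl:1
Element totals:
  C: 6
  H: 9
  Cl: 1

C6H9Cl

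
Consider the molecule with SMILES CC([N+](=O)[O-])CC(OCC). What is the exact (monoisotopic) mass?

147.0895

Atom tally by fragment:
  CH3 → C:1 H:3
  CH(NO2) → C:1 H:1 N:1 O:2
  CH2 → C:1 H:2
  CH2OC2H5 → C:3 H:7 O:1
Element totals:
  C: 6
  H: 13
  N: 1
  O: 3
Molecular formula: C6H13NO3.
  M = 6(12.0) + 13(1.007825) + 14.003074 + 3(15.994915)
    = 72.000000 + 13.101725 + 14.003074 + 47.984745 = 147.089544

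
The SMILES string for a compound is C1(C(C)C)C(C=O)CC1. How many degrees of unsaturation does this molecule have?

2

Atom tally by fragment:
  cyclobutane ring core → C:4 H:8
  (− 2 ring H displaced by substituents)
  + CH(CH3)2 → C:3 H:7
  + CHO → C:1 H:1 O:1
Element totals:
  C: 8
  H: 14
  O: 1
Molecular formula: C8H14O.
DoU = (2C + 2 + N − H − X) / 2 = (2·8 + 2 + 0 − 14 − 0) / 2 = 2.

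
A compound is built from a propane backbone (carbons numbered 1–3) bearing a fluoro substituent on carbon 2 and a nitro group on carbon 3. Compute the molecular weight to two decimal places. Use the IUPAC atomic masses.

Atom tally by fragment:
  CH3 → C:1 H:3
  CH(F) → C:1 H:1 F:1
  CH2NO2 → C:1 H:2 N:1 O:2
Element totals:
  C: 3
  H: 6
  F: 1
  N: 1
  O: 2
Molecular formula: C3H6FNO2.
  M = 3(12.011) + 6(1.008) + 18.998 + 14.007 + 2(15.999)
    = 36.033 + 6.048 + 18.998 + 14.007 + 31.998 = 107.084

107.08 g/mol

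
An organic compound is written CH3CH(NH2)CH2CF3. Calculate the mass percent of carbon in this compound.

Atom tally by fragment:
  CH3 → C:1 H:3
  CH(NH2) → C:1 H:3 N:1
  CH2CF3 → C:2 H:2 F:3
Element totals:
  C: 4
  H: 8
  F: 3
  N: 1
Molecular formula: C4H8F3N.
Molar mass = 127.109 g/mol.
Mass from C: 4 × 12.011 = 48.044 g/mol.
%C = 48.044 / 127.109 × 100 = 37.80%.

37.80%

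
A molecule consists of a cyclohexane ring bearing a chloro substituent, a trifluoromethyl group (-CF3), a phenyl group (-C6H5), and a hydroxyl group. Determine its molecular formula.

Atom tally by fragment:
  cyclohexane ring core → C:6 H:12
  (− 4 ring H displaced by substituents)
  + Cl → Cl:1
  + CF3 → C:1 F:3
  + C6H5 → C:6 H:5
  + OH → O:1 H:1
Element totals:
  C: 13
  H: 14
  Cl: 1
  F: 3
  O: 1

C13H14ClF3O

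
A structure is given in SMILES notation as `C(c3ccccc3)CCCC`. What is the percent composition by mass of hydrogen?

10.88%

Atom tally by fragment:
  C6H5CH2 → C:7 H:7
  CH2 → C:1 H:2
  CH2 → C:1 H:2
  CH2 → C:1 H:2
  CH3 → C:1 H:3
Element totals:
  C: 11
  H: 16
Molecular formula: C11H16.
Molar mass = 148.249 g/mol.
Mass from H: 16 × 1.008 = 16.128 g/mol.
%H = 16.128 / 148.249 × 100 = 10.88%.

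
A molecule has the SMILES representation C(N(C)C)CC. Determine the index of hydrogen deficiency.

Atom tally by fragment:
  (CH3)2NCH2 → C:3 H:8 N:1
  CH2 → C:1 H:2
  CH3 → C:1 H:3
Element totals:
  C: 5
  H: 13
  N: 1
Molecular formula: C5H13N.
DoU = (2C + 2 + N − H − X) / 2 = (2·5 + 2 + 1 − 13 − 0) / 2 = 0.

0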